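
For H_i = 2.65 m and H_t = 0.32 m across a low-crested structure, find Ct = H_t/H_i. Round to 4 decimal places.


Ct = H_t / H_i
Ct = 0.32 / 2.65
Ct = 0.1208

0.1208


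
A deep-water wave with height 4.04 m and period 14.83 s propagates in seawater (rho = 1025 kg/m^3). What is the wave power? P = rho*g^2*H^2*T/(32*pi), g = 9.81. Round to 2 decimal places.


P = rho * g^2 * H^2 * T / (32 * pi)
P = 1025 * 9.81^2 * 4.04^2 * 14.83 / (32 * pi)
P = 1025 * 96.2361 * 16.3216 * 14.83 / 100.53096
P = 237501.26 W/m

237501.26


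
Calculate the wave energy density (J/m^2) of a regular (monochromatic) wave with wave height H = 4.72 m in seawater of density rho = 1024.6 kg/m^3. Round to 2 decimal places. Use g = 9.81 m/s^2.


E = (1/8) * rho * g * H^2
E = (1/8) * 1024.6 * 9.81 * 4.72^2
E = 0.125 * 1024.6 * 9.81 * 22.2784
E = 27990.93 J/m^2

27990.93


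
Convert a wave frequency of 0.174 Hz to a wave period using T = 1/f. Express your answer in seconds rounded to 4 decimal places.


T = 1 / f
T = 1 / 0.174
T = 5.7471 s

5.7471


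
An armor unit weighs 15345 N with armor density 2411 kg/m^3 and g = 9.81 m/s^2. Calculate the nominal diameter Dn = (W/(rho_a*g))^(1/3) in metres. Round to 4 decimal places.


V = W / (rho_a * g)
V = 15345 / (2411 * 9.81)
V = 15345 / 23651.91
V = 0.648785 m^3
Dn = V^(1/3) = 0.648785^(1/3)
Dn = 0.8657 m

0.8657


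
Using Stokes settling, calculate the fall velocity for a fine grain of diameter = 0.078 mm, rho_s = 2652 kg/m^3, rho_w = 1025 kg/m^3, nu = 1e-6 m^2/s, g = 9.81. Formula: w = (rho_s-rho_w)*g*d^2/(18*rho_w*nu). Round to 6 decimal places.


w = (rho_s - rho_w) * g * d^2 / (18 * rho_w * nu)
d = 0.078 mm = 0.000078 m
rho_s - rho_w = 2652 - 1025 = 1627
Numerator = 1627 * 9.81 * (0.000078)^2 = 0.000097105933
Denominator = 18 * 1025 * 1e-6 = 0.018450
w = 0.005263 m/s

0.005263


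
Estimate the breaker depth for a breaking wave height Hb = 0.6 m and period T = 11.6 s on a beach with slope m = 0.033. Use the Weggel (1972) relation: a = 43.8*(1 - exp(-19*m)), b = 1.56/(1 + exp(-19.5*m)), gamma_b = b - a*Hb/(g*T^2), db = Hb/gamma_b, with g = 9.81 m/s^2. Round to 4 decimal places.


a = 43.8 * (1 - exp(-19 * m))
exp(-19 * 0.033) = exp(-0.6270) = 0.534192
a = 43.8 * (1 - 0.534192) = 20.402391
b = 1.56 / (1 + exp(-19.5 * m))
exp(-19.5 * 0.033) = exp(-0.6435) = 0.525450
b = 1.56 / (1 + 0.525450) = 1.022649
Hb / (g * T^2) = 0.6 / (9.81 * 11.6^2) = 0.6 / 1320.0336 = 0.00045453
gamma_b = b - a * Hb/(g*T^2) = 1.022649 - 20.402391 * 0.00045453 = 1.013375
db = Hb / gamma_b = 0.6 / 1.013375
db = 0.5921 m

0.5921


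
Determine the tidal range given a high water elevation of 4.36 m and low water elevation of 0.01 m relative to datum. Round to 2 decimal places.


Tidal range = High water - Low water
Tidal range = 4.36 - (0.01)
Tidal range = 4.35 m

4.35


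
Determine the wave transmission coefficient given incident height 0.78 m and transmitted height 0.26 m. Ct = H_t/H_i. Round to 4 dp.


Ct = H_t / H_i
Ct = 0.26 / 0.78
Ct = 0.3333

0.3333


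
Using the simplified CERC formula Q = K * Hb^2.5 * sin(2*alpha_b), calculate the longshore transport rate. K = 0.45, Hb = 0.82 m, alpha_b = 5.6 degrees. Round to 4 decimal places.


Q = K * Hb^2.5 * sin(2 * alpha_b)
Hb^2.5 = 0.82^2.5 = 0.608884
sin(2 * 5.6) = sin(11.2) = 0.194234
Q = 0.45 * 0.608884 * 0.194234
Q = 0.0532 m^3/s

0.0532


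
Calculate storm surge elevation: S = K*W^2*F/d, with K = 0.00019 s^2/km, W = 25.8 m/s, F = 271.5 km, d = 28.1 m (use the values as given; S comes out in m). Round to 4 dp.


S = K * W^2 * F / d
W^2 = 25.8^2 = 665.64
S = 0.00019 * 665.64 * 271.5 / 28.1
Numerator = 0.00019 * 665.64 * 271.5 = 34.337039
S = 34.337039 / 28.1 = 1.2220 m

1.2220


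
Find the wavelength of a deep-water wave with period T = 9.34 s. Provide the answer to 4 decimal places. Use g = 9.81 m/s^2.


L0 = g * T^2 / (2 * pi)
L0 = 9.81 * 9.34^2 / (2 * pi)
L0 = 9.81 * 87.2356 / 6.28319
L0 = 855.7812 / 6.28319
L0 = 136.2018 m

136.2018


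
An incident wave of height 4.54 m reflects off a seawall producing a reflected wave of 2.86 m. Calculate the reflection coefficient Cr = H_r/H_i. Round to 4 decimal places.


Cr = H_r / H_i
Cr = 2.86 / 4.54
Cr = 0.6300

0.6300


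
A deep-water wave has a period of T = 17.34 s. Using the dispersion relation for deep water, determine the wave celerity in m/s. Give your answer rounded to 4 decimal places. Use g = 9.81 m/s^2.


We use the deep-water celerity formula:
C = g * T / (2 * pi)
C = 9.81 * 17.34 / (2 * 3.14159...)
C = 170.105400 / 6.283185
C = 27.0731 m/s

27.0731


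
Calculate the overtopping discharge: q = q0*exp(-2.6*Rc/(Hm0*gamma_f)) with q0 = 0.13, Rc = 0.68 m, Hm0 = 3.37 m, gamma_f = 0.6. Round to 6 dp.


q = q0 * exp(-2.6 * Rc / (Hm0 * gamma_f))
Exponent = -2.6 * 0.68 / (3.37 * 0.6)
= -2.6 * 0.68 / 2.0220
= -0.874382
exp(-0.874382) = 0.417120
q = 0.13 * 0.417120
q = 0.054226 m^3/s/m

0.054226


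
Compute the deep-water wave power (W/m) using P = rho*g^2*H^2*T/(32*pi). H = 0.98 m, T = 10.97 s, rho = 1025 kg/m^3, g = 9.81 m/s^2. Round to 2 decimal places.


P = rho * g^2 * H^2 * T / (32 * pi)
P = 1025 * 9.81^2 * 0.98^2 * 10.97 / (32 * pi)
P = 1025 * 96.2361 * 0.9604 * 10.97 / 100.53096
P = 10337.63 W/m

10337.63


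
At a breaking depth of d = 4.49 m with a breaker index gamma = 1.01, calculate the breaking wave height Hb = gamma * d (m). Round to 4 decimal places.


Hb = gamma * d
Hb = 1.01 * 4.49
Hb = 4.5349 m

4.5349


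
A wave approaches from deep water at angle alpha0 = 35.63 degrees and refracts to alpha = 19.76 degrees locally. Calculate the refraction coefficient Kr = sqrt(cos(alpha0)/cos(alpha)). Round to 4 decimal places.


Kr = sqrt(cos(alpha0) / cos(alpha))
cos(35.63) = 0.812796
cos(19.76) = 0.941117
Kr = sqrt(0.812796 / 0.941117)
Kr = sqrt(0.863650)
Kr = 0.9293

0.9293


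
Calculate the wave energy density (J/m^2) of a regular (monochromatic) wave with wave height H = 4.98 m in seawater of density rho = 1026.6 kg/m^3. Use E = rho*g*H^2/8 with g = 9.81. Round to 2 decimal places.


E = (1/8) * rho * g * H^2
E = (1/8) * 1026.6 * 9.81 * 4.98^2
E = 0.125 * 1026.6 * 9.81 * 24.8004
E = 31220.44 J/m^2

31220.44


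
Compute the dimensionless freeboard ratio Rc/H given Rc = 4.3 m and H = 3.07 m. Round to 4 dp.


Relative freeboard = Rc / H
= 4.3 / 3.07
= 1.4007

1.4007


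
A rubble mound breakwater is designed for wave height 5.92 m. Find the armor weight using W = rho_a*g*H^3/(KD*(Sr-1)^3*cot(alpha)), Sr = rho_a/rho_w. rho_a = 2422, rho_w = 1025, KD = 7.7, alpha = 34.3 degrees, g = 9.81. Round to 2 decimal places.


Sr = rho_a / rho_w = 2422 / 1025 = 2.362927
(Sr - 1) = 1.362927
(Sr - 1)^3 = 2.531731
cot(34.3) = 1 / tan(34.3) = 1 / 0.682154 = 1.465945
Numerator = 2422 * 9.81 * 5.92^3 = 4929561.2414
Denominator = 7.7 * 2.531731 * 1.465945 = 28.577621
W = 4929561.2414 / 28.577621
W = 172497.26 N

172497.26


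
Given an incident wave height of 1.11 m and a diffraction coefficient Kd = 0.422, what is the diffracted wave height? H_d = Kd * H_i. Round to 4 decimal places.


H_d = Kd * H_i
H_d = 0.422 * 1.11
H_d = 0.4684 m

0.4684


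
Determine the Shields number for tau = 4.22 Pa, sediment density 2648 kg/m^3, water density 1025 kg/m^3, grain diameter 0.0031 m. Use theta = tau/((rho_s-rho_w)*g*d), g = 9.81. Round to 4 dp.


theta = tau / ((rho_s - rho_w) * g * d)
rho_s - rho_w = 2648 - 1025 = 1623
Denominator = 1623 * 9.81 * 0.0031 = 49.357053
theta = 4.22 / 49.357053
theta = 0.0855

0.0855


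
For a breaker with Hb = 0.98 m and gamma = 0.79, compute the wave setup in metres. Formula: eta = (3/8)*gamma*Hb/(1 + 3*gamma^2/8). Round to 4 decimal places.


eta = (3/8) * gamma * Hb / (1 + 3*gamma^2/8)
Numerator = (3/8) * 0.79 * 0.98 = 0.290325
Denominator = 1 + 3*0.79^2/8 = 1 + 0.234038 = 1.234038
eta = 0.290325 / 1.234038
eta = 0.2353 m

0.2353


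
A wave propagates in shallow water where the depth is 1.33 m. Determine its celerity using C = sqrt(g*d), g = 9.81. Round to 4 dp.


Using the shallow-water approximation:
C = sqrt(g * d) = sqrt(9.81 * 1.33)
C = sqrt(13.0473)
C = 3.6121 m/s

3.6121


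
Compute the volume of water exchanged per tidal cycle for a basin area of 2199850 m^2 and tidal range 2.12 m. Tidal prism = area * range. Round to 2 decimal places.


Tidal prism = Area * Tidal range
P = 2199850 * 2.12
P = 4663682.00 m^3

4663682.00


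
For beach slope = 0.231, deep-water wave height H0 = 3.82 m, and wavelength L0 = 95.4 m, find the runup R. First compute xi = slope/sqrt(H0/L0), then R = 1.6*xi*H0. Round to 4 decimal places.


xi = slope / sqrt(H0/L0)
H0/L0 = 3.82/95.4 = 0.040042
sqrt(0.040042) = 0.200105
xi = 0.231 / 0.200105 = 1.154395
R = 1.6 * xi * H0 = 1.6 * 1.154395 * 3.82
R = 7.0557 m

7.0557


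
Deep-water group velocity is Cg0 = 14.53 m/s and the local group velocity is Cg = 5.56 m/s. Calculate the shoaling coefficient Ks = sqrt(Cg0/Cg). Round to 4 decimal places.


Ks = sqrt(Cg0 / Cg)
Ks = sqrt(14.53 / 5.56)
Ks = sqrt(2.6133)
Ks = 1.6166

1.6166


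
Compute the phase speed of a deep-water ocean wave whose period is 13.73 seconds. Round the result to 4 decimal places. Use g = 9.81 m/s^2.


We use the deep-water celerity formula:
C = g * T / (2 * pi)
C = 9.81 * 13.73 / (2 * 3.14159...)
C = 134.691300 / 6.283185
C = 21.4368 m/s

21.4368


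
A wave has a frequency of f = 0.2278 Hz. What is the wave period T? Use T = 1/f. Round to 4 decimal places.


T = 1 / f
T = 1 / 0.2278
T = 4.3898 s

4.3898


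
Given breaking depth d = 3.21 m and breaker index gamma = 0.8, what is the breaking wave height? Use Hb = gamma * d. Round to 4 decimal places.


Hb = gamma * d
Hb = 0.8 * 3.21
Hb = 2.5680 m

2.5680


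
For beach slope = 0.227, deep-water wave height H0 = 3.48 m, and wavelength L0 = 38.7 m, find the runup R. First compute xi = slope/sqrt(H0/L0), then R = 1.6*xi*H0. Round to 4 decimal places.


xi = slope / sqrt(H0/L0)
H0/L0 = 3.48/38.7 = 0.089922
sqrt(0.089922) = 0.299871
xi = 0.227 / 0.299871 = 0.756993
R = 1.6 * xi * H0 = 1.6 * 0.756993 * 3.48
R = 4.2149 m

4.2149


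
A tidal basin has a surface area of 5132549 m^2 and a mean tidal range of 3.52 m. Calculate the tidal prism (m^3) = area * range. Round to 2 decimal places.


Tidal prism = Area * Tidal range
P = 5132549 * 3.52
P = 18066572.48 m^3

18066572.48


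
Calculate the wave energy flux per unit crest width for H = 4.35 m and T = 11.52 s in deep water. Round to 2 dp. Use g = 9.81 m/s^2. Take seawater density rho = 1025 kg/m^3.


P = rho * g^2 * H^2 * T / (32 * pi)
P = 1025 * 9.81^2 * 4.35^2 * 11.52 / (32 * pi)
P = 1025 * 96.2361 * 18.9225 * 11.52 / 100.53096
P = 213891.25 W/m

213891.25


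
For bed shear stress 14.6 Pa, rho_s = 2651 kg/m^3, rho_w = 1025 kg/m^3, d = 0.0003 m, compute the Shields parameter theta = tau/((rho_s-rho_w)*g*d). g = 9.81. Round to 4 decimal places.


theta = tau / ((rho_s - rho_w) * g * d)
rho_s - rho_w = 2651 - 1025 = 1626
Denominator = 1626 * 9.81 * 0.0003 = 4.785318
theta = 14.6 / 4.785318
theta = 3.0510

3.0510


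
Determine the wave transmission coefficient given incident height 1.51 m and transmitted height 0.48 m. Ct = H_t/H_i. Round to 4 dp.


Ct = H_t / H_i
Ct = 0.48 / 1.51
Ct = 0.3179

0.3179


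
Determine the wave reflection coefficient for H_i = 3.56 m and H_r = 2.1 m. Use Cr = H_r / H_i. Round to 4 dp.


Cr = H_r / H_i
Cr = 2.1 / 3.56
Cr = 0.5899

0.5899


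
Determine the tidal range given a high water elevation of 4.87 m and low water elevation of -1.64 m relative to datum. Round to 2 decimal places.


Tidal range = High water - Low water
Tidal range = 4.87 - (-1.64)
Tidal range = 6.51 m

6.51


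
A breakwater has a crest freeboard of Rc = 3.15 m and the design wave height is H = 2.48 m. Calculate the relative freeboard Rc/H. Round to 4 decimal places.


Relative freeboard = Rc / H
= 3.15 / 2.48
= 1.2702

1.2702


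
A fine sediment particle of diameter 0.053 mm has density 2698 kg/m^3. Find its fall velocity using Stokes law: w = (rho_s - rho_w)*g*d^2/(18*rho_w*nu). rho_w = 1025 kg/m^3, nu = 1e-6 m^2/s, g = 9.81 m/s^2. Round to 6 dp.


w = (rho_s - rho_w) * g * d^2 / (18 * rho_w * nu)
d = 0.053 mm = 0.000053 m
rho_s - rho_w = 2698 - 1025 = 1673
Numerator = 1673 * 9.81 * (0.000053)^2 = 0.000046101673
Denominator = 18 * 1025 * 1e-6 = 0.018450
w = 0.002499 m/s

0.002499


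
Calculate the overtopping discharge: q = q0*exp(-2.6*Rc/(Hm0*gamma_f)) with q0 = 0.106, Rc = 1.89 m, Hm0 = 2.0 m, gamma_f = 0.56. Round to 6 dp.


q = q0 * exp(-2.6 * Rc / (Hm0 * gamma_f))
Exponent = -2.6 * 1.89 / (2.0 * 0.56)
= -2.6 * 1.89 / 1.1200
= -4.387500
exp(-4.387500) = 0.012432
q = 0.106 * 0.012432
q = 0.001318 m^3/s/m

0.001318


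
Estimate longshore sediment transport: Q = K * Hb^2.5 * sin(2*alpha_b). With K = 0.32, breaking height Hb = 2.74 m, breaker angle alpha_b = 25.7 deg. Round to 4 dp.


Q = K * Hb^2.5 * sin(2 * alpha_b)
Hb^2.5 = 2.74^2.5 = 12.427289
sin(2 * 25.7) = sin(51.4) = 0.781520
Q = 0.32 * 12.427289 * 0.781520
Q = 3.1079 m^3/s

3.1079


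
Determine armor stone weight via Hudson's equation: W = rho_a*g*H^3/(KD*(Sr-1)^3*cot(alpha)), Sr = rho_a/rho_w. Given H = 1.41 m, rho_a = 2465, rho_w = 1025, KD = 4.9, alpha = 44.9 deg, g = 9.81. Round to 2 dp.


Sr = rho_a / rho_w = 2465 / 1025 = 2.404878
(Sr - 1) = 1.404878
(Sr - 1)^3 = 2.772783
cot(44.9) = 1 / tan(44.9) = 1 / 0.996515 = 1.003497
Numerator = 2465 * 9.81 * 1.41^3 = 67786.5091
Denominator = 4.9 * 2.772783 * 1.003497 = 13.634146
W = 67786.5091 / 13.634146
W = 4971.82 N

4971.82


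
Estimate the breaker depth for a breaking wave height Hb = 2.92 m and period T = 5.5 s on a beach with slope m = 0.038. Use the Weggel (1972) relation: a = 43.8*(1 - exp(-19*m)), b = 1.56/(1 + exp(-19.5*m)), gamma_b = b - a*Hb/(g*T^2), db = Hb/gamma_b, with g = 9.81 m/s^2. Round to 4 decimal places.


a = 43.8 * (1 - exp(-19 * m))
exp(-19 * 0.038) = exp(-0.7220) = 0.485780
a = 43.8 * (1 - 0.485780) = 22.522848
b = 1.56 / (1 + exp(-19.5 * m))
exp(-19.5 * 0.038) = exp(-0.7410) = 0.476637
b = 1.56 / (1 + 0.476637) = 1.056455
Hb / (g * T^2) = 2.92 / (9.81 * 5.5^2) = 2.92 / 296.7525 = 0.00983985
gamma_b = b - a * Hb/(g*T^2) = 1.056455 - 22.522848 * 0.00983985 = 0.834833
db = Hb / gamma_b = 2.92 / 0.834833
db = 3.4977 m

3.4977


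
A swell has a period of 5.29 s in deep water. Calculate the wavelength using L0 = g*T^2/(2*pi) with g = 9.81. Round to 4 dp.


L0 = g * T^2 / (2 * pi)
L0 = 9.81 * 5.29^2 / (2 * pi)
L0 = 9.81 * 27.9841 / 6.28319
L0 = 274.5240 / 6.28319
L0 = 43.6919 m

43.6919


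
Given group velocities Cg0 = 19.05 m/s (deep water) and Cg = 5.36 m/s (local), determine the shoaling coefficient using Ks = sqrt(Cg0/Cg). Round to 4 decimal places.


Ks = sqrt(Cg0 / Cg)
Ks = sqrt(19.05 / 5.36)
Ks = sqrt(3.5541)
Ks = 1.8852

1.8852


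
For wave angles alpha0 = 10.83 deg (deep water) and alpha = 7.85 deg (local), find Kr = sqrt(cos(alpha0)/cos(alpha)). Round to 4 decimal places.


Kr = sqrt(cos(alpha0) / cos(alpha))
cos(10.83) = 0.982189
cos(7.85) = 0.990629
Kr = sqrt(0.982189 / 0.990629)
Kr = sqrt(0.991480)
Kr = 0.9957

0.9957


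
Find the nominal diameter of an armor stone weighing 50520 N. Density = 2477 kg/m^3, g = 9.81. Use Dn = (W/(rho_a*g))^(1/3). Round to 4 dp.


V = W / (rho_a * g)
V = 50520 / (2477 * 9.81)
V = 50520 / 24299.37
V = 2.079066 m^3
Dn = V^(1/3) = 2.079066^(1/3)
Dn = 1.2763 m

1.2763


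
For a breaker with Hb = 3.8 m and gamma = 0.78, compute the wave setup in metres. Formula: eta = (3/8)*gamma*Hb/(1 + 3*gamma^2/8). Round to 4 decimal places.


eta = (3/8) * gamma * Hb / (1 + 3*gamma^2/8)
Numerator = (3/8) * 0.78 * 3.8 = 1.111500
Denominator = 1 + 3*0.78^2/8 = 1 + 0.228150 = 1.228150
eta = 1.111500 / 1.228150
eta = 0.9050 m

0.9050


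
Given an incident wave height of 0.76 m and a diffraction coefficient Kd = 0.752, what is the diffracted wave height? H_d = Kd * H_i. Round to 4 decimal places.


H_d = Kd * H_i
H_d = 0.752 * 0.76
H_d = 0.5715 m

0.5715


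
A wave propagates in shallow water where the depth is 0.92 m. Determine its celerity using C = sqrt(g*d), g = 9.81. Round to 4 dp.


Using the shallow-water approximation:
C = sqrt(g * d) = sqrt(9.81 * 0.92)
C = sqrt(9.0252)
C = 3.0042 m/s

3.0042


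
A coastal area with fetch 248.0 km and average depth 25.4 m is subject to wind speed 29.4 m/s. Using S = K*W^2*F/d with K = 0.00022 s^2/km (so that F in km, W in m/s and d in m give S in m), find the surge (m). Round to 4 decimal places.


S = K * W^2 * F / d
W^2 = 29.4^2 = 864.36
S = 0.00022 * 864.36 * 248.0 / 25.4
Numerator = 0.00022 * 864.36 * 248.0 = 47.159482
S = 47.159482 / 25.4 = 1.8567 m

1.8567


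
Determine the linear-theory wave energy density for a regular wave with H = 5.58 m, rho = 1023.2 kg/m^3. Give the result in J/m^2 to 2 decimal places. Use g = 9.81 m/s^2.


E = (1/8) * rho * g * H^2
E = (1/8) * 1023.2 * 9.81 * 5.58^2
E = 0.125 * 1023.2 * 9.81 * 31.1364
E = 39066.81 J/m^2

39066.81


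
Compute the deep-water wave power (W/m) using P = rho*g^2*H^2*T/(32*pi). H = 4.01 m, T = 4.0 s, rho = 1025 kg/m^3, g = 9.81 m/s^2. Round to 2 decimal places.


P = rho * g^2 * H^2 * T / (32 * pi)
P = 1025 * 9.81^2 * 4.01^2 * 4.0 / (32 * pi)
P = 1025 * 96.2361 * 16.0801 * 4.0 / 100.53096
P = 63111.83 W/m

63111.83


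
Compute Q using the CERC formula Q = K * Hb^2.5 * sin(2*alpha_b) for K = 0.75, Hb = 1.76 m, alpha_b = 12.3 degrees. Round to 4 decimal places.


Q = K * Hb^2.5 * sin(2 * alpha_b)
Hb^2.5 = 1.76^2.5 = 4.109431
sin(2 * 12.3) = sin(24.6) = 0.416281
Q = 0.75 * 4.109431 * 0.416281
Q = 1.2830 m^3/s

1.2830


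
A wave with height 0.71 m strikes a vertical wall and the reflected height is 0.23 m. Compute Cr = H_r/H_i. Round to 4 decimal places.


Cr = H_r / H_i
Cr = 0.23 / 0.71
Cr = 0.3239

0.3239


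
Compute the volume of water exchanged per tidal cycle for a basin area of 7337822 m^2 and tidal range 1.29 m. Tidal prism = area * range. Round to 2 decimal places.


Tidal prism = Area * Tidal range
P = 7337822 * 1.29
P = 9465790.38 m^3

9465790.38


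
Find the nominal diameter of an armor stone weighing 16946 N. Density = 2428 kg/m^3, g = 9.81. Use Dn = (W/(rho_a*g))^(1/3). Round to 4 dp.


V = W / (rho_a * g)
V = 16946 / (2428 * 9.81)
V = 16946 / 23818.68
V = 0.711458 m^3
Dn = V^(1/3) = 0.711458^(1/3)
Dn = 0.8927 m

0.8927


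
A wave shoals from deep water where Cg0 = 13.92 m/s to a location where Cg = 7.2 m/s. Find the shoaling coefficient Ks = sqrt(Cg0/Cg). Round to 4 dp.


Ks = sqrt(Cg0 / Cg)
Ks = sqrt(13.92 / 7.2)
Ks = sqrt(1.9333)
Ks = 1.3904

1.3904


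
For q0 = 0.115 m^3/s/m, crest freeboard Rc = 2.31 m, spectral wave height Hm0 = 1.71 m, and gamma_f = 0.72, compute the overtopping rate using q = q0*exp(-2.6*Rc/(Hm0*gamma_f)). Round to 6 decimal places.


q = q0 * exp(-2.6 * Rc / (Hm0 * gamma_f))
Exponent = -2.6 * 2.31 / (1.71 * 0.72)
= -2.6 * 2.31 / 1.2312
= -4.878168
exp(-4.878168) = 0.007611
q = 0.115 * 0.007611
q = 0.000875 m^3/s/m

0.000875


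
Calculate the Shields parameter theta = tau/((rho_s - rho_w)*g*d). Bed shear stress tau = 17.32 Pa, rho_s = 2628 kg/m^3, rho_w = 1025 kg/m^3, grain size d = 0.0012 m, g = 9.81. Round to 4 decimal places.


theta = tau / ((rho_s - rho_w) * g * d)
rho_s - rho_w = 2628 - 1025 = 1603
Denominator = 1603 * 9.81 * 0.0012 = 18.870516
theta = 17.32 / 18.870516
theta = 0.9178

0.9178


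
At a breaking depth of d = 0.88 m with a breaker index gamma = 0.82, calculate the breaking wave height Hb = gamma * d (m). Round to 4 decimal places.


Hb = gamma * d
Hb = 0.82 * 0.88
Hb = 0.7216 m

0.7216


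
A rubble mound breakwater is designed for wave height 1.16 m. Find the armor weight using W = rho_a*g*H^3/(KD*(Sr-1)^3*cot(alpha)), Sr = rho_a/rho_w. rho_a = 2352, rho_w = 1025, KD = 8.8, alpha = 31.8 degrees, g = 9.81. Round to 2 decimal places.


Sr = rho_a / rho_w = 2352 / 1025 = 2.294634
(Sr - 1) = 1.294634
(Sr - 1)^3 = 2.169907
cot(31.8) = 1 / tan(31.8) = 1 / 0.620026 = 1.612835
Numerator = 2352 * 9.81 * 1.16^3 = 36014.7407
Denominator = 8.8 * 2.169907 * 1.612835 = 30.797379
W = 36014.7407 / 30.797379
W = 1169.41 N

1169.41


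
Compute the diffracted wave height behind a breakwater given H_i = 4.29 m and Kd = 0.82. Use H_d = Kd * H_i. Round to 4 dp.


H_d = Kd * H_i
H_d = 0.82 * 4.29
H_d = 3.5178 m

3.5178


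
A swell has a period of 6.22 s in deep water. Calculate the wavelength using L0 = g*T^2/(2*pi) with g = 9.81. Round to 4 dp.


L0 = g * T^2 / (2 * pi)
L0 = 9.81 * 6.22^2 / (2 * pi)
L0 = 9.81 * 38.6884 / 6.28319
L0 = 379.5332 / 6.28319
L0 = 60.4046 m

60.4046


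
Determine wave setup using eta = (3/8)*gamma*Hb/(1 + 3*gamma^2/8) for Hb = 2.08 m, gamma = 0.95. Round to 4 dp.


eta = (3/8) * gamma * Hb / (1 + 3*gamma^2/8)
Numerator = (3/8) * 0.95 * 2.08 = 0.741000
Denominator = 1 + 3*0.95^2/8 = 1 + 0.338438 = 1.338438
eta = 0.741000 / 1.338438
eta = 0.5536 m

0.5536


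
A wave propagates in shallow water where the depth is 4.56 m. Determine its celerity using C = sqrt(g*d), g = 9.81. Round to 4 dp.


Using the shallow-water approximation:
C = sqrt(g * d) = sqrt(9.81 * 4.56)
C = sqrt(44.7336)
C = 6.6883 m/s

6.6883


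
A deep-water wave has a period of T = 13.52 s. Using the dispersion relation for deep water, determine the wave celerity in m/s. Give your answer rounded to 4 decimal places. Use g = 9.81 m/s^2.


We use the deep-water celerity formula:
C = g * T / (2 * pi)
C = 9.81 * 13.52 / (2 * 3.14159...)
C = 132.631200 / 6.283185
C = 21.1089 m/s

21.1089


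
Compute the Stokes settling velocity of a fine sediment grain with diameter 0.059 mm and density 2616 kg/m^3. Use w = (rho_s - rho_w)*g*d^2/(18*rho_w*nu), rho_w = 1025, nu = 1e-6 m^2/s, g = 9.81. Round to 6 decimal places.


w = (rho_s - rho_w) * g * d^2 / (18 * rho_w * nu)
d = 0.059 mm = 0.000059 m
rho_s - rho_w = 2616 - 1025 = 1591
Numerator = 1591 * 9.81 * (0.000059)^2 = 0.000054330439
Denominator = 18 * 1025 * 1e-6 = 0.018450
w = 0.002945 m/s

0.002945


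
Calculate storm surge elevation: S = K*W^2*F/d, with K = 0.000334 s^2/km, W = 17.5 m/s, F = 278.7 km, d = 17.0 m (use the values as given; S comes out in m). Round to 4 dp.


S = K * W^2 * F / d
W^2 = 17.5^2 = 306.25
S = 0.000334 * 306.25 * 278.7 / 17.0
Numerator = 0.000334 * 306.25 * 278.7 = 28.507526
S = 28.507526 / 17.0 = 1.6769 m

1.6769


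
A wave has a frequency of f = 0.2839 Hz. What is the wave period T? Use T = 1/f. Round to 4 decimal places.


T = 1 / f
T = 1 / 0.2839
T = 3.5224 s

3.5224


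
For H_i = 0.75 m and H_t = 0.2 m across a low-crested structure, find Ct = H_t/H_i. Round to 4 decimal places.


Ct = H_t / H_i
Ct = 0.2 / 0.75
Ct = 0.2667

0.2667


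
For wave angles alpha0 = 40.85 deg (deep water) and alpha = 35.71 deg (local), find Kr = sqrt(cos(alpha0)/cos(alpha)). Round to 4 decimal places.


Kr = sqrt(cos(alpha0) / cos(alpha))
cos(40.85) = 0.756425
cos(35.71) = 0.811982
Kr = sqrt(0.756425 / 0.811982)
Kr = sqrt(0.931578)
Kr = 0.9652

0.9652


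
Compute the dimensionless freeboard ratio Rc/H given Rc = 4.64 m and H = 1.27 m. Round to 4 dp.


Relative freeboard = Rc / H
= 4.64 / 1.27
= 3.6535

3.6535


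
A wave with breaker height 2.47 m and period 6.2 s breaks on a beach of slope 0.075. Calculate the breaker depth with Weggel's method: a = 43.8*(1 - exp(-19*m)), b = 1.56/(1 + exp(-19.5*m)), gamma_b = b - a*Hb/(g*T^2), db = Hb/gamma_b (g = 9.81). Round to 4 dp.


a = 43.8 * (1 - exp(-19 * m))
exp(-19 * 0.075) = exp(-1.4250) = 0.240508
a = 43.8 * (1 - 0.240508) = 33.265729
b = 1.56 / (1 + exp(-19.5 * m))
exp(-19.5 * 0.075) = exp(-1.4625) = 0.231656
b = 1.56 / (1 + 0.231656) = 1.266587
Hb / (g * T^2) = 2.47 / (9.81 * 6.2^2) = 2.47 / 377.0964 = 0.00655005
gamma_b = b - a * Hb/(g*T^2) = 1.266587 - 33.265729 * 0.00655005 = 1.048695
db = Hb / gamma_b = 2.47 / 1.048695
db = 2.3553 m

2.3553


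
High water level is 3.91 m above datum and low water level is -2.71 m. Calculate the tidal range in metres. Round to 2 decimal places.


Tidal range = High water - Low water
Tidal range = 3.91 - (-2.71)
Tidal range = 6.62 m

6.62


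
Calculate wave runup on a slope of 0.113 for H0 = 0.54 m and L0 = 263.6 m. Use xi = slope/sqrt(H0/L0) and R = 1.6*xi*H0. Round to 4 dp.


xi = slope / sqrt(H0/L0)
H0/L0 = 0.54/263.6 = 0.002049
sqrt(0.002049) = 0.045261
xi = 0.113 / 0.045261 = 2.496630
R = 1.6 * xi * H0 = 1.6 * 2.496630 * 0.54
R = 2.1571 m

2.1571


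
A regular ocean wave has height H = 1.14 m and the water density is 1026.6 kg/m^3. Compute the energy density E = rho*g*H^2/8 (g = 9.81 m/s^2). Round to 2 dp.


E = (1/8) * rho * g * H^2
E = (1/8) * 1026.6 * 9.81 * 1.14^2
E = 0.125 * 1026.6 * 9.81 * 1.2996
E = 1636.03 J/m^2

1636.03


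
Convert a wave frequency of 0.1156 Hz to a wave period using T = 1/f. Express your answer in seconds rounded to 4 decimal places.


T = 1 / f
T = 1 / 0.1156
T = 8.6505 s

8.6505


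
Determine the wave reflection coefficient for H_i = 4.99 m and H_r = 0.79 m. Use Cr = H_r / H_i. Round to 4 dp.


Cr = H_r / H_i
Cr = 0.79 / 4.99
Cr = 0.1583

0.1583


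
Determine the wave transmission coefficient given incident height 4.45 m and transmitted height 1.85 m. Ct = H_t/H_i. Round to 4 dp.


Ct = H_t / H_i
Ct = 1.85 / 4.45
Ct = 0.4157

0.4157


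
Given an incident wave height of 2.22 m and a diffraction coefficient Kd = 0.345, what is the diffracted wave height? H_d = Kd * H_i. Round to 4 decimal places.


H_d = Kd * H_i
H_d = 0.345 * 2.22
H_d = 0.7659 m

0.7659


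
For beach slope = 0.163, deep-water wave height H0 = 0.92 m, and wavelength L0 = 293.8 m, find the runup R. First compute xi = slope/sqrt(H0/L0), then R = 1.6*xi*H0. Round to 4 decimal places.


xi = slope / sqrt(H0/L0)
H0/L0 = 0.92/293.8 = 0.003131
sqrt(0.003131) = 0.055959
xi = 0.163 / 0.055959 = 2.912860
R = 1.6 * xi * H0 = 1.6 * 2.912860 * 0.92
R = 4.2877 m

4.2877


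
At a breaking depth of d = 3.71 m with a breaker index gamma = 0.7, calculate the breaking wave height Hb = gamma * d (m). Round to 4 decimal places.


Hb = gamma * d
Hb = 0.7 * 3.71
Hb = 2.5970 m

2.5970


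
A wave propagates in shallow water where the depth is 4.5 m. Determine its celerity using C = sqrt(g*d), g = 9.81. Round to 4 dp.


Using the shallow-water approximation:
C = sqrt(g * d) = sqrt(9.81 * 4.5)
C = sqrt(44.1450)
C = 6.6442 m/s

6.6442


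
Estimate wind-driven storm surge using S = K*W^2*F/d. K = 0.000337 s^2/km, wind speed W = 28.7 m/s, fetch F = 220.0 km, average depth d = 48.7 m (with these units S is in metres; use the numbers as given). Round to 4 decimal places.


S = K * W^2 * F / d
W^2 = 28.7^2 = 823.69
S = 0.000337 * 823.69 * 220.0 / 48.7
Numerator = 0.000337 * 823.69 * 220.0 = 61.068377
S = 61.068377 / 48.7 = 1.2540 m

1.2540


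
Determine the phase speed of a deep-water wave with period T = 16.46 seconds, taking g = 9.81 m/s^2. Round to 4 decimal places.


We use the deep-water celerity formula:
C = g * T / (2 * pi)
C = 9.81 * 16.46 / (2 * 3.14159...)
C = 161.472600 / 6.283185
C = 25.6992 m/s

25.6992


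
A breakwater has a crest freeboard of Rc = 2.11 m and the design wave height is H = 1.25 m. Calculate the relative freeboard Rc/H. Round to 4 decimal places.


Relative freeboard = Rc / H
= 2.11 / 1.25
= 1.6880

1.6880


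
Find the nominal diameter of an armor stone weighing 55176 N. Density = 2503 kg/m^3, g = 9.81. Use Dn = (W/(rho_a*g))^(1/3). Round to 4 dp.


V = W / (rho_a * g)
V = 55176 / (2503 * 9.81)
V = 55176 / 24554.43
V = 2.247089 m^3
Dn = V^(1/3) = 2.247089^(1/3)
Dn = 1.3098 m

1.3098


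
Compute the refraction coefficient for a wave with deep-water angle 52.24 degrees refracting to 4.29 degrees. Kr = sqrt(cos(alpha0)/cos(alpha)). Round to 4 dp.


Kr = sqrt(cos(alpha0) / cos(alpha))
cos(52.24) = 0.612355
cos(4.29) = 0.997198
Kr = sqrt(0.612355 / 0.997198)
Kr = sqrt(0.614076)
Kr = 0.7836

0.7836


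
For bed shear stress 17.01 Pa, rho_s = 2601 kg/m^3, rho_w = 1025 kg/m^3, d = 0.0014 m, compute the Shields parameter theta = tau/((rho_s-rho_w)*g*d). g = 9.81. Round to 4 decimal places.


theta = tau / ((rho_s - rho_w) * g * d)
rho_s - rho_w = 2601 - 1025 = 1576
Denominator = 1576 * 9.81 * 0.0014 = 21.644784
theta = 17.01 / 21.644784
theta = 0.7859

0.7859


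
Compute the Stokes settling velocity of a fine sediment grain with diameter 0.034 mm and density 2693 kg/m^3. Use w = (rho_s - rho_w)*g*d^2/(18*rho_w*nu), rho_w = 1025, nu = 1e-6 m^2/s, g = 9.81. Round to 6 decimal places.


w = (rho_s - rho_w) * g * d^2 / (18 * rho_w * nu)
d = 0.034 mm = 0.000034 m
rho_s - rho_w = 2693 - 1025 = 1668
Numerator = 1668 * 9.81 * (0.000034)^2 = 0.000018915720
Denominator = 18 * 1025 * 1e-6 = 0.018450
w = 0.001025 m/s

0.001025


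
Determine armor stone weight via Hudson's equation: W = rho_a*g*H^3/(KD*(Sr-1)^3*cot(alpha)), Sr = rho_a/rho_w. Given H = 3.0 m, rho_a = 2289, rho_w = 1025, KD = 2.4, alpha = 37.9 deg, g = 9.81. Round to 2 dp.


Sr = rho_a / rho_w = 2289 / 1025 = 2.233171
(Sr - 1) = 1.233171
(Sr - 1)^3 = 1.875295
cot(37.9) = 1 / tan(37.9) = 1 / 0.778479 = 1.284557
Numerator = 2289 * 9.81 * 3.0^3 = 606287.4300
Denominator = 2.4 * 1.875295 * 1.284557 = 5.781414
W = 606287.4300 / 5.781414
W = 104868.36 N

104868.36


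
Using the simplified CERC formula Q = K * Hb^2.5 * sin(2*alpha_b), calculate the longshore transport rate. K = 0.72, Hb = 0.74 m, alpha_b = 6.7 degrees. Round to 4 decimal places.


Q = K * Hb^2.5 * sin(2 * alpha_b)
Hb^2.5 = 0.74^2.5 = 0.471063
sin(2 * 6.7) = sin(13.4) = 0.231748
Q = 0.72 * 0.471063 * 0.231748
Q = 0.0786 m^3/s

0.0786


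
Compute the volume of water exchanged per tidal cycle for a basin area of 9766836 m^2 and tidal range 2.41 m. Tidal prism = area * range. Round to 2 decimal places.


Tidal prism = Area * Tidal range
P = 9766836 * 2.41
P = 23538074.76 m^3

23538074.76


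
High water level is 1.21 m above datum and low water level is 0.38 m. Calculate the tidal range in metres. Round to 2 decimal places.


Tidal range = High water - Low water
Tidal range = 1.21 - (0.38)
Tidal range = 0.83 m

0.83


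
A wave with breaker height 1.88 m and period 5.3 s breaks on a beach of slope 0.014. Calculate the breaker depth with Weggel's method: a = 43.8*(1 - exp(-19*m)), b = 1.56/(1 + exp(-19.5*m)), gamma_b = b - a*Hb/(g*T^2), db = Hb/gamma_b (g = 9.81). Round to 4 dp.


a = 43.8 * (1 - exp(-19 * m))
exp(-19 * 0.014) = exp(-0.2660) = 0.766439
a = 43.8 * (1 - 0.766439) = 10.229966
b = 1.56 / (1 + exp(-19.5 * m))
exp(-19.5 * 0.014) = exp(-0.2730) = 0.761093
b = 1.56 / (1 + 0.761093) = 0.885814
Hb / (g * T^2) = 1.88 / (9.81 * 5.3^2) = 1.88 / 275.5629 = 0.00682240
gamma_b = b - a * Hb/(g*T^2) = 0.885814 - 10.229966 * 0.00682240 = 0.816021
db = Hb / gamma_b = 1.88 / 0.816021
db = 2.3039 m

2.3039


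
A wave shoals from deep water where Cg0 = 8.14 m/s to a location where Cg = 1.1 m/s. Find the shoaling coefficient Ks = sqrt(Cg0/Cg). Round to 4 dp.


Ks = sqrt(Cg0 / Cg)
Ks = sqrt(8.14 / 1.1)
Ks = sqrt(7.4000)
Ks = 2.7203

2.7203


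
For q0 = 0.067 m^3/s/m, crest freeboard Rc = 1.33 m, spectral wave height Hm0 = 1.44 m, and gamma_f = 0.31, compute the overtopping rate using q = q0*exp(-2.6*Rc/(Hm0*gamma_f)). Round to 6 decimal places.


q = q0 * exp(-2.6 * Rc / (Hm0 * gamma_f))
Exponent = -2.6 * 1.33 / (1.44 * 0.31)
= -2.6 * 1.33 / 0.4464
= -7.746416
exp(-7.746416) = 0.000432
q = 0.067 * 0.000432
q = 0.000029 m^3/s/m

0.000029


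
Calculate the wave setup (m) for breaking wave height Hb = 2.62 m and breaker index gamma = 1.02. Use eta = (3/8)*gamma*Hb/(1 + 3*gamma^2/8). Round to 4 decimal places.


eta = (3/8) * gamma * Hb / (1 + 3*gamma^2/8)
Numerator = (3/8) * 1.02 * 2.62 = 1.002150
Denominator = 1 + 3*1.02^2/8 = 1 + 0.390150 = 1.390150
eta = 1.002150 / 1.390150
eta = 0.7209 m

0.7209


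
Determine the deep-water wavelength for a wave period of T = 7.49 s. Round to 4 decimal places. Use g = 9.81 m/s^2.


L0 = g * T^2 / (2 * pi)
L0 = 9.81 * 7.49^2 / (2 * pi)
L0 = 9.81 * 56.1001 / 6.28319
L0 = 550.3420 / 6.28319
L0 = 87.5896 m

87.5896


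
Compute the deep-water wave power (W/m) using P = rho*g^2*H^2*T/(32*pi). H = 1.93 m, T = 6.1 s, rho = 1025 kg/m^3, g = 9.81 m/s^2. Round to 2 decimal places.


P = rho * g^2 * H^2 * T / (32 * pi)
P = 1025 * 9.81^2 * 1.93^2 * 6.1 / (32 * pi)
P = 1025 * 96.2361 * 3.7249 * 6.1 / 100.53096
P = 22294.95 W/m

22294.95


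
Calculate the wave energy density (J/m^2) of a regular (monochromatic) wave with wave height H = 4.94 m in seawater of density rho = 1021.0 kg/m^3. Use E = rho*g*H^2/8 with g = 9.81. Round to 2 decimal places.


E = (1/8) * rho * g * H^2
E = (1/8) * 1021.0 * 9.81 * 4.94^2
E = 0.125 * 1021.0 * 9.81 * 24.4036
E = 30553.34 J/m^2

30553.34


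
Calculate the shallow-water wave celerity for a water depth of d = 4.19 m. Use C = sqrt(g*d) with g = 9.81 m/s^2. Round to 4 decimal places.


Using the shallow-water approximation:
C = sqrt(g * d) = sqrt(9.81 * 4.19)
C = sqrt(41.1039)
C = 6.4112 m/s

6.4112


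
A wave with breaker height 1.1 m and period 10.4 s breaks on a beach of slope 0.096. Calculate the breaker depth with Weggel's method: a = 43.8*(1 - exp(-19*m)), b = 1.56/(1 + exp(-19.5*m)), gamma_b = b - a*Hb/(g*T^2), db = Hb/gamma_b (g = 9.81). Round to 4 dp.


a = 43.8 * (1 - exp(-19 * m))
exp(-19 * 0.096) = exp(-1.8240) = 0.161379
a = 43.8 * (1 - 0.161379) = 36.731602
b = 1.56 / (1 + exp(-19.5 * m))
exp(-19.5 * 0.096) = exp(-1.8720) = 0.153816
b = 1.56 / (1 + 0.153816) = 1.352036
Hb / (g * T^2) = 1.1 / (9.81 * 10.4^2) = 1.1 / 1061.0496 = 0.00103671
gamma_b = b - a * Hb/(g*T^2) = 1.352036 - 36.731602 * 0.00103671 = 1.313956
db = Hb / gamma_b = 1.1 / 1.313956
db = 0.8372 m

0.8372


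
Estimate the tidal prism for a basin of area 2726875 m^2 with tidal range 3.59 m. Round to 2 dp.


Tidal prism = Area * Tidal range
P = 2726875 * 3.59
P = 9789481.25 m^3

9789481.25


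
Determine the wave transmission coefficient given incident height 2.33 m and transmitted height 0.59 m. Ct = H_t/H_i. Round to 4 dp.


Ct = H_t / H_i
Ct = 0.59 / 2.33
Ct = 0.2532

0.2532


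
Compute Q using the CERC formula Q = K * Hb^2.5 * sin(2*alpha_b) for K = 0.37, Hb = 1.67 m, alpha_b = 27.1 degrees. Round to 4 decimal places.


Q = K * Hb^2.5 * sin(2 * alpha_b)
Hb^2.5 = 1.67^2.5 = 3.604053
sin(2 * 27.1) = sin(54.2) = 0.811064
Q = 0.37 * 3.604053 * 0.811064
Q = 1.0816 m^3/s

1.0816


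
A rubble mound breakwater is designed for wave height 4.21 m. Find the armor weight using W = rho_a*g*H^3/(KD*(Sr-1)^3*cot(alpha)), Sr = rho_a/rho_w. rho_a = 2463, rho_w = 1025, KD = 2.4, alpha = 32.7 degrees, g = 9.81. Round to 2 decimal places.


Sr = rho_a / rho_w = 2463 / 1025 = 2.402927
(Sr - 1) = 1.402927
(Sr - 1)^3 = 2.761246
cot(32.7) = 1 / tan(32.7) = 1 / 0.641989 = 1.557660
Numerator = 2463 * 9.81 * 4.21^3 = 1802933.4932
Denominator = 2.4 * 2.761246 * 1.557660 = 10.322598
W = 1802933.4932 / 10.322598
W = 174658.90 N

174658.90


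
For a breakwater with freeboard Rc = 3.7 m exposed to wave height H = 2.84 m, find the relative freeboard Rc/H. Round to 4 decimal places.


Relative freeboard = Rc / H
= 3.7 / 2.84
= 1.3028

1.3028


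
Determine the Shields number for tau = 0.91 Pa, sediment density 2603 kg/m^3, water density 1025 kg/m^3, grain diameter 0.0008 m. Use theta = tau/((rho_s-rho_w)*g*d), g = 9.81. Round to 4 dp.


theta = tau / ((rho_s - rho_w) * g * d)
rho_s - rho_w = 2603 - 1025 = 1578
Denominator = 1578 * 9.81 * 0.0008 = 12.384144
theta = 0.91 / 12.384144
theta = 0.0735

0.0735


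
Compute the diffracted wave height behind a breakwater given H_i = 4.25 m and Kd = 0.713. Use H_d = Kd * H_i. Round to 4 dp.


H_d = Kd * H_i
H_d = 0.713 * 4.25
H_d = 3.0303 m

3.0303


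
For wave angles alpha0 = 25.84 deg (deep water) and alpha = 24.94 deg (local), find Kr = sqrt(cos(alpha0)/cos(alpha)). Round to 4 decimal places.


Kr = sqrt(cos(alpha0) / cos(alpha))
cos(25.84) = 0.900015
cos(24.94) = 0.906750
Kr = sqrt(0.900015 / 0.906750)
Kr = sqrt(0.992572)
Kr = 0.9963

0.9963


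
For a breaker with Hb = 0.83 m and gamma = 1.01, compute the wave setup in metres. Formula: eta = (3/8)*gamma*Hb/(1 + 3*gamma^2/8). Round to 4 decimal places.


eta = (3/8) * gamma * Hb / (1 + 3*gamma^2/8)
Numerator = (3/8) * 1.01 * 0.83 = 0.314362
Denominator = 1 + 3*1.01^2/8 = 1 + 0.382538 = 1.382538
eta = 0.314362 / 1.382538
eta = 0.2274 m

0.2274


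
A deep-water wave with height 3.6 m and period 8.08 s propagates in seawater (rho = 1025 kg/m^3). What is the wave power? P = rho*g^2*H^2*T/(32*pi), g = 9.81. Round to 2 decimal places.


P = rho * g^2 * H^2 * T / (32 * pi)
P = 1025 * 9.81^2 * 3.6^2 * 8.08 / (32 * pi)
P = 1025 * 96.2361 * 12.9600 * 8.08 / 100.53096
P = 102749.19 W/m

102749.19


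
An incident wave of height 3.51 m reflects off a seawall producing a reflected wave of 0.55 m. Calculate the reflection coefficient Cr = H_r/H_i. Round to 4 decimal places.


Cr = H_r / H_i
Cr = 0.55 / 3.51
Cr = 0.1567

0.1567


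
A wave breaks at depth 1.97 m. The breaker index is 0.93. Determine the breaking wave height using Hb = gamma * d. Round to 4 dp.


Hb = gamma * d
Hb = 0.93 * 1.97
Hb = 1.8321 m

1.8321


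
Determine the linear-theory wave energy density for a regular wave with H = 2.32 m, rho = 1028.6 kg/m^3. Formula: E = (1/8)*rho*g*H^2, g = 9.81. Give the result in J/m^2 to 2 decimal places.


E = (1/8) * rho * g * H^2
E = (1/8) * 1028.6 * 9.81 * 2.32^2
E = 0.125 * 1028.6 * 9.81 * 5.3824
E = 6788.93 J/m^2

6788.93


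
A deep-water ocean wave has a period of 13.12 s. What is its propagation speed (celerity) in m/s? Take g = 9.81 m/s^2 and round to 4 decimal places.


We use the deep-water celerity formula:
C = g * T / (2 * pi)
C = 9.81 * 13.12 / (2 * 3.14159...)
C = 128.707200 / 6.283185
C = 20.4844 m/s

20.4844


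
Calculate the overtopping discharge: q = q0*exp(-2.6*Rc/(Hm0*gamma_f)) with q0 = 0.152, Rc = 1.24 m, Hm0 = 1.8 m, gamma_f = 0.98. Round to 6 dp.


q = q0 * exp(-2.6 * Rc / (Hm0 * gamma_f))
Exponent = -2.6 * 1.24 / (1.8 * 0.98)
= -2.6 * 1.24 / 1.7640
= -1.827664
exp(-1.827664) = 0.160789
q = 0.152 * 0.160789
q = 0.024440 m^3/s/m

0.024440


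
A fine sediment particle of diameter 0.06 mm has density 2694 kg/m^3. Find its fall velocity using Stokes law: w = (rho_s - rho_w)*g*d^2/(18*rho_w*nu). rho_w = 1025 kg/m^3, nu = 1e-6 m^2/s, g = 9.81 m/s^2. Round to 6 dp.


w = (rho_s - rho_w) * g * d^2 / (18 * rho_w * nu)
d = 0.06 mm = 0.000060 m
rho_s - rho_w = 2694 - 1025 = 1669
Numerator = 1669 * 9.81 * (0.000060)^2 = 0.000058942404
Denominator = 18 * 1025 * 1e-6 = 0.018450
w = 0.003195 m/s

0.003195


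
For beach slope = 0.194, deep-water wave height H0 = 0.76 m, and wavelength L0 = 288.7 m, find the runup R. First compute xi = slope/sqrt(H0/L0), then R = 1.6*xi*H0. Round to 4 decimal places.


xi = slope / sqrt(H0/L0)
H0/L0 = 0.76/288.7 = 0.002632
sqrt(0.002632) = 0.051308
xi = 0.194 / 0.051308 = 3.781101
R = 1.6 * xi * H0 = 1.6 * 3.781101 * 0.76
R = 4.5978 m

4.5978


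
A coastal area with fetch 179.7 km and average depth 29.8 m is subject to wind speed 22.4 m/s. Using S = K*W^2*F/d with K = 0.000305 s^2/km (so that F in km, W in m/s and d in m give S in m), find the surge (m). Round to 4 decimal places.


S = K * W^2 * F / d
W^2 = 22.4^2 = 501.76
S = 0.000305 * 501.76 * 179.7 / 29.8
Numerator = 0.000305 * 501.76 * 179.7 = 27.500713
S = 27.500713 / 29.8 = 0.9228 m

0.9228


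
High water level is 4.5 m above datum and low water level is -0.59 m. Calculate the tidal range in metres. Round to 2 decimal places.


Tidal range = High water - Low water
Tidal range = 4.5 - (-0.59)
Tidal range = 5.09 m

5.09


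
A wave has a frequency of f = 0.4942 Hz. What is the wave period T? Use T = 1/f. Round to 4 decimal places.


T = 1 / f
T = 1 / 0.4942
T = 2.0235 s

2.0235
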